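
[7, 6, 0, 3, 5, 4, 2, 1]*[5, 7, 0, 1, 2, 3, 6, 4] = [4, 6, 5, 1, 3, 2, 0, 7]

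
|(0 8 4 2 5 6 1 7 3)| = 9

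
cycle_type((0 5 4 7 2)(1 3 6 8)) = 4.5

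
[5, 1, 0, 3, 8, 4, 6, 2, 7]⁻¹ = [2, 1, 7, 3, 5, 0, 6, 8, 4]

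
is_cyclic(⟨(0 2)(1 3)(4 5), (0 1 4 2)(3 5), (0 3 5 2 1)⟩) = no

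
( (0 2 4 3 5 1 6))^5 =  (0 1 3 2 6 5 4)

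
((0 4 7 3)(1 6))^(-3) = (0 4 7 3)(1 6)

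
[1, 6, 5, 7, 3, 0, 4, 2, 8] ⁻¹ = [5, 0, 7, 4, 6, 2, 1, 3, 8] 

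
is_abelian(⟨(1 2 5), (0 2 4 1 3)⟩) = no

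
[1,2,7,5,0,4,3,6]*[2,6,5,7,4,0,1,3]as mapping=[0→6,1→5,2→3,3→0,4→2,5→4,6→7,7→1]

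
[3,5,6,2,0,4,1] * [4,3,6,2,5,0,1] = [2,0,1,6,4,5,3]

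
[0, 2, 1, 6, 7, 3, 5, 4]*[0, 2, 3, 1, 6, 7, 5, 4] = [0, 3, 2, 5, 4, 1, 7, 6] 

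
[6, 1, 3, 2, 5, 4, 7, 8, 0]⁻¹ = [8, 1, 3, 2, 5, 4, 0, 6, 7]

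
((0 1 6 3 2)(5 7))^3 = (0 3 1 2 6)(5 7)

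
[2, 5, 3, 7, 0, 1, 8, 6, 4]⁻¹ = [4, 5, 0, 2, 8, 1, 7, 3, 6]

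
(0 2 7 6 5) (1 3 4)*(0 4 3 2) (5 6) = (1 2 7 5 4) 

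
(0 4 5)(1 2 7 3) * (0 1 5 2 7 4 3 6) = (0 3 5 1 7 6)(2 4)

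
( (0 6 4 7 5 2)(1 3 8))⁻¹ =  (0 2 5 7 4 6)(1 8 3)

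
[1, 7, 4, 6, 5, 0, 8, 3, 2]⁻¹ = [5, 0, 8, 7, 2, 4, 3, 1, 6]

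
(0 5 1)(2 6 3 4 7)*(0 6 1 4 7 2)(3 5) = (0 3 7)(1 6 5 4 2)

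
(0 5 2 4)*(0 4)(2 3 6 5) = (0 2)(3 6 5)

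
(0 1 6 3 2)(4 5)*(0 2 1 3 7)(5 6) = (0 3 1 5 4 6 7)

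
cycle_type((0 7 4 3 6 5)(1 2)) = 2.6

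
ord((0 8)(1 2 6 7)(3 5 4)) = 12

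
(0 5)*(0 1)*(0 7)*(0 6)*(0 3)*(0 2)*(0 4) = (0 5 1 7 6 3 2 4)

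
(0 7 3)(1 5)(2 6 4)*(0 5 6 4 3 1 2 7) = (1 6 3 5 2 4 7)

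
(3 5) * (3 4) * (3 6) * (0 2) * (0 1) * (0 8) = (0 2 1 8) (3 5 4 6) 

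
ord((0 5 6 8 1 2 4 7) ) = 8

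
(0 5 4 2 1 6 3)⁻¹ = (0 3 6 1 2 4 5)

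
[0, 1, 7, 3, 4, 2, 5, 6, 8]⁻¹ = [0, 1, 5, 3, 4, 6, 7, 2, 8]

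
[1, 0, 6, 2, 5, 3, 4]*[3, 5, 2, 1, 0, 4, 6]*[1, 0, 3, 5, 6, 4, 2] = [4, 5, 2, 3, 6, 0, 1]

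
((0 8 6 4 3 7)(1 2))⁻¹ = (0 7 3 4 6 8)(1 2)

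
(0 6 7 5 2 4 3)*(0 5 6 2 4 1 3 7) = (0 2 1 3 5 4 7 6) 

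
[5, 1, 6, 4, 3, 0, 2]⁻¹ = [5, 1, 6, 4, 3, 0, 2]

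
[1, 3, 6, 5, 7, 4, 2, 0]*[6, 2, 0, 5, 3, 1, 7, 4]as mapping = [0→2, 1→5, 2→7, 3→1, 4→4, 5→3, 6→0, 7→6]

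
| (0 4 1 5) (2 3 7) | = 12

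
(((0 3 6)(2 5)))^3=(2 5)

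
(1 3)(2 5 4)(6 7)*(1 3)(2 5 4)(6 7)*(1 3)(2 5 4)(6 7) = (1 3)(6 7)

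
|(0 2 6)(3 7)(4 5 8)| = 6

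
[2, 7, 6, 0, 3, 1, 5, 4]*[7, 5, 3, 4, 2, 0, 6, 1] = [3, 1, 6, 7, 4, 5, 0, 2]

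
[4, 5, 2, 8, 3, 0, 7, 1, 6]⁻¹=[5, 7, 2, 4, 0, 1, 8, 6, 3]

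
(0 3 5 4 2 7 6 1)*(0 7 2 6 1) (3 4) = (0 4 6) (1 7) (3 5) 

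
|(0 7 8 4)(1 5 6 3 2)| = 20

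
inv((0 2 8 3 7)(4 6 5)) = (0 7 3 8 2)(4 5 6)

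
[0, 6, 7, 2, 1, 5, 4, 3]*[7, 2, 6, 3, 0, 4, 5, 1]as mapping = [0→7, 1→5, 2→1, 3→6, 4→2, 5→4, 6→0, 7→3]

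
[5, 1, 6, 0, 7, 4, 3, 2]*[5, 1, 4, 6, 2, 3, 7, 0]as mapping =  [0→3, 1→1, 2→7, 3→5, 4→0, 5→2, 6→6, 7→4]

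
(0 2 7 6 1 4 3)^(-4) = (0 6 3 7 4 2 1)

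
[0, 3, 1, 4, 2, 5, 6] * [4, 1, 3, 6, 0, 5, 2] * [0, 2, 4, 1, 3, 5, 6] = [3, 6, 2, 0, 1, 5, 4] 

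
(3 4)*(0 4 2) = (0 4 3 2) 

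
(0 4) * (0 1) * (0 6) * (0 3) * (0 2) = (0 4 1 6 3 2)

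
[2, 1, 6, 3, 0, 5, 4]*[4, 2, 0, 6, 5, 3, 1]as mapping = [0→0, 1→2, 2→1, 3→6, 4→4, 5→3, 6→5]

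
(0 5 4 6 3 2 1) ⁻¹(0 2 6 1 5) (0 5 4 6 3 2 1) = (0 4 5 1 3) 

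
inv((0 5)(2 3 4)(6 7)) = (0 5)(2 4 3)(6 7)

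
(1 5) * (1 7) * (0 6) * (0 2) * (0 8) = (0 6 2 8)(1 5 7)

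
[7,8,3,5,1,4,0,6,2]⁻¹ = [6,4,8,2,5,3,7,0,1]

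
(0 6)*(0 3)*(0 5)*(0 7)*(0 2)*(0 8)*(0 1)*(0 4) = (0 6 3 5 7 2 8 1 4)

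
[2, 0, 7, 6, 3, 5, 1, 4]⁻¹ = [1, 6, 0, 4, 7, 5, 3, 2]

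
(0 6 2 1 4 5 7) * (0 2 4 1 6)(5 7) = (2 6 4 7)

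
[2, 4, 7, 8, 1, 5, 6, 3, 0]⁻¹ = [8, 4, 0, 7, 1, 5, 6, 2, 3]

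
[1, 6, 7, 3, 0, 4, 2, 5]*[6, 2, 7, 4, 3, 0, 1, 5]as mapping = [0→2, 1→1, 2→5, 3→4, 4→6, 5→3, 6→7, 7→0]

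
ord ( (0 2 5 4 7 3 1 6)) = 8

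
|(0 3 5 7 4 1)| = 6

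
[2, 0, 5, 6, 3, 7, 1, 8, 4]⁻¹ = [1, 6, 0, 4, 8, 2, 3, 5, 7]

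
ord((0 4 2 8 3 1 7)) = 7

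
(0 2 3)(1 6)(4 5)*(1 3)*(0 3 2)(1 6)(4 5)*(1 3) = (1 3)(2 6)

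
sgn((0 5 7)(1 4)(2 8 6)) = -1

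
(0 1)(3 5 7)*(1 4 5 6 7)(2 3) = (0 4 5 1)(2 3 6 7)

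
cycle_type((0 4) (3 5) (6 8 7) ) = 2^2.3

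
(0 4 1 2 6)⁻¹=(0 6 2 1 4)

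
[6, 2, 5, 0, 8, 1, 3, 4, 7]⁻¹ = [3, 5, 1, 6, 7, 2, 0, 8, 4]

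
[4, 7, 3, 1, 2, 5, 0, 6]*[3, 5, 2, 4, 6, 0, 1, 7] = [6, 7, 4, 5, 2, 0, 3, 1]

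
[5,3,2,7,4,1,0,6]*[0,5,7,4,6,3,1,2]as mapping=[0→3,1→4,2→7,3→2,4→6,5→5,6→0,7→1]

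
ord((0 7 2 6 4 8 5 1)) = 8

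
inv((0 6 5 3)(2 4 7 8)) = (0 3 5 6)(2 8 7 4)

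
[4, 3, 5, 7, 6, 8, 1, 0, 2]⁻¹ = [7, 6, 8, 1, 0, 2, 4, 3, 5]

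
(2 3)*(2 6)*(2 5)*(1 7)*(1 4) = (1 7 4)(2 3 6 5)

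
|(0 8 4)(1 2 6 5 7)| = 15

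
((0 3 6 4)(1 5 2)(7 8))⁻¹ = (0 4 6 3)(1 2 5)(7 8)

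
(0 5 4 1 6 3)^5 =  (0 3 6 1 4 5)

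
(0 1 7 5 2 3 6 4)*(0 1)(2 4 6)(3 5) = (1 7 3 2 5 4)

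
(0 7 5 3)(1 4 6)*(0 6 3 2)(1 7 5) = (0 5 2)(1 4 3 6 7)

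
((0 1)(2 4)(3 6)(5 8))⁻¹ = (0 1)(2 4)(3 6)(5 8)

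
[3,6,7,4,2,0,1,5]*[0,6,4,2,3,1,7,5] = [2,7,5,3,4,0,6,1]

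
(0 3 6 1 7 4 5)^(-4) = (0 1 5 6 4 3 7)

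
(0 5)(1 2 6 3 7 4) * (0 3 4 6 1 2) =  (0 5 3 7 6 4 2 1)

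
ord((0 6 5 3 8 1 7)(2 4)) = 14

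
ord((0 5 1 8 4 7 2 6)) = 8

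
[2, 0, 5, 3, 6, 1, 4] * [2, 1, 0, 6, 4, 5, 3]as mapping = [0→0, 1→2, 2→5, 3→6, 4→3, 5→1, 6→4]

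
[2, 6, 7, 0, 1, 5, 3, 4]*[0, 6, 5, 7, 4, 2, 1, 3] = [5, 1, 3, 0, 6, 2, 7, 4]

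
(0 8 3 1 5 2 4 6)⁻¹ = (0 6 4 2 5 1 3 8)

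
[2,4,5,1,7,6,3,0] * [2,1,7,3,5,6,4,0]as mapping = [0→7,1→5,2→6,3→1,4→0,5→4,6→3,7→2]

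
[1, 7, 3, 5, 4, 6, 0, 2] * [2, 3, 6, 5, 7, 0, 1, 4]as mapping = [0→3, 1→4, 2→5, 3→0, 4→7, 5→1, 6→2, 7→6]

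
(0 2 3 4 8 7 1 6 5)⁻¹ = (0 5 6 1 7 8 4 3 2)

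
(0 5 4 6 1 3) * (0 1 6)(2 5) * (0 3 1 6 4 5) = (0 2)(3 6 4)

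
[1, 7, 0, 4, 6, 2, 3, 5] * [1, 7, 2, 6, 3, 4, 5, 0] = [7, 0, 1, 3, 5, 2, 6, 4]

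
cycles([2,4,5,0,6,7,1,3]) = (0 2 5 7 3)(1 4 6)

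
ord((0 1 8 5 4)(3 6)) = 10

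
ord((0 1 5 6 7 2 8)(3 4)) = 14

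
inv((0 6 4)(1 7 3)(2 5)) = (0 4 6)(1 3 7)(2 5)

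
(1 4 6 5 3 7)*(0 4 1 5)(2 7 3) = (0 4 6)(2 7 5)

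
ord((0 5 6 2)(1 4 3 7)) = 4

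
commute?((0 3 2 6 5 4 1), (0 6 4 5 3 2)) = no:(0 3 2 6 5 4 1)*(0 6 4 5 3 2) = (0 2 4 1 6 3), (0 6 4 5 3 2)*(0 3 2 6 5 4 1) = (0 5 2 3 6 1)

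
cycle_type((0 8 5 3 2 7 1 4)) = 8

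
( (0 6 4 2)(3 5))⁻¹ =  (0 2 4 6)(3 5)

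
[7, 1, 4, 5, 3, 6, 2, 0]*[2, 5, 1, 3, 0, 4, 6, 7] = [7, 5, 0, 4, 3, 6, 1, 2]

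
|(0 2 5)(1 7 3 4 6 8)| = 6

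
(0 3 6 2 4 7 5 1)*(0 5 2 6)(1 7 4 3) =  (0 1 5 7 2 3)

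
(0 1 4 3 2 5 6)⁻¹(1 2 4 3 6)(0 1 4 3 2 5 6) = (0 4 5 3 2)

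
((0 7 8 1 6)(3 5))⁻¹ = (0 6 1 8 7)(3 5)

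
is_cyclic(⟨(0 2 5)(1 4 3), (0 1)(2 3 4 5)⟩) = no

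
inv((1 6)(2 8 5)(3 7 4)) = (1 6)(2 5 8)(3 4 7)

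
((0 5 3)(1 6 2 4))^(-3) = (1 6 2 4)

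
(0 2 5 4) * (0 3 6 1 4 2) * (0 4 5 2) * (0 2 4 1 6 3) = (0 1 5 2 4)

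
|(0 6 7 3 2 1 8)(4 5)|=14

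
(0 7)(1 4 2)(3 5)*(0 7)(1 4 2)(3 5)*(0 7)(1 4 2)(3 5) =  (0 7)(3 5)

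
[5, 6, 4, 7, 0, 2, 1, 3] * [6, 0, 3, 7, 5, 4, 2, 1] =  [4, 2, 5, 1, 6, 3, 0, 7]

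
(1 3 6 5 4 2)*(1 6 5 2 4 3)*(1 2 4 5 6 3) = (1 2 3 6 4 5)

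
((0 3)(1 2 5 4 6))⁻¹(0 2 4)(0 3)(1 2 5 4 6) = (3 5 6)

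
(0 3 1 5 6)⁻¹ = (0 6 5 1 3)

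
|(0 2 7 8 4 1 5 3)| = 8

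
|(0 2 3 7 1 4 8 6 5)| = 9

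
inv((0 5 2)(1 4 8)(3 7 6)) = (0 2 5)(1 8 4)(3 6 7)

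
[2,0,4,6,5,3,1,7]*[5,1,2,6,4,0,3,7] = [2,5,4,3,0,6,1,7]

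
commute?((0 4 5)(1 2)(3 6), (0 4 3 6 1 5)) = no:(0 4 5)(1 2)(3 6)*(0 4 3 6 1 5) = (0 3 1 2 5 4), (0 4 3 6 1 5)*(0 4 5)(1 2)(3 6) = (0 5 4 6 2 1)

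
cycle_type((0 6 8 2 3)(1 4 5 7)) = 4.5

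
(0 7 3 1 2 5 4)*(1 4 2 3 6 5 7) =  (0 1 3 4)(2 7 6 5)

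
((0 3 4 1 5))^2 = (0 4 5 3 1)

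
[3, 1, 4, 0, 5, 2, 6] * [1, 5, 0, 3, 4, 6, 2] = [3, 5, 4, 1, 6, 0, 2]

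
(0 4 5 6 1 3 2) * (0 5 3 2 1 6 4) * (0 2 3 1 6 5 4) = (0 2 4 1 3 6 5)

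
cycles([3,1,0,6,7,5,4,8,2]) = (0 3 6 4 7 8 2)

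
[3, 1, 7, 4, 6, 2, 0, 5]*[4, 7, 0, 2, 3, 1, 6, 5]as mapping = [0→2, 1→7, 2→5, 3→3, 4→6, 5→0, 6→4, 7→1]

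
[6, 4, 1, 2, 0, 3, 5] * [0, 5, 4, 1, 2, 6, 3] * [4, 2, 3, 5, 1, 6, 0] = [5, 3, 6, 1, 4, 2, 0]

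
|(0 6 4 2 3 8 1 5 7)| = 9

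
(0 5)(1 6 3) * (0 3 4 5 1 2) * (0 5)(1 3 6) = (0 3 2 5 6 4)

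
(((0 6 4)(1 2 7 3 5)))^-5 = (0 6 4)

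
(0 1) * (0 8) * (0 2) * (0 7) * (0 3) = (0 1 8 2 7 3)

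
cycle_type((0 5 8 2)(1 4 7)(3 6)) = 2.3.4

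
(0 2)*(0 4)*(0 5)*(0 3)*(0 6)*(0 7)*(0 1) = (0 2 4 5 3 6 7 1)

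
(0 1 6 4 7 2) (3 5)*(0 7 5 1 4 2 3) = (0 4 5) (1 6 2 7 3) 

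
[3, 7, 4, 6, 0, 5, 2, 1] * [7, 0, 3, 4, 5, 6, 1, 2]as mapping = [0→4, 1→2, 2→5, 3→1, 4→7, 5→6, 6→3, 7→0]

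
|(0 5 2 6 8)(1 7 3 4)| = 20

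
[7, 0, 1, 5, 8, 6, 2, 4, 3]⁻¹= [1, 2, 6, 8, 7, 3, 5, 0, 4]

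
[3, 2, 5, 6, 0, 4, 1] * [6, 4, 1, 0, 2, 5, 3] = [0, 1, 5, 3, 6, 2, 4]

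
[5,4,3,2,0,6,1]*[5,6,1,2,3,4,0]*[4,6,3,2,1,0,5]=[1,2,3,6,0,4,5]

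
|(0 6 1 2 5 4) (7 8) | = 6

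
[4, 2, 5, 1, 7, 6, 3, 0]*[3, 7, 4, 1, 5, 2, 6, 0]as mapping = [0→5, 1→4, 2→2, 3→7, 4→0, 5→6, 6→1, 7→3]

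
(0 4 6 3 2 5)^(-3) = (0 3)(2 4)(5 6)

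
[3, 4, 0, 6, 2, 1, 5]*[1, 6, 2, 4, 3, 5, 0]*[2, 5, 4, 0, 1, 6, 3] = [1, 0, 5, 2, 4, 3, 6]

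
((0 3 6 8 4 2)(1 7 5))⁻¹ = (0 2 4 8 6 3)(1 5 7)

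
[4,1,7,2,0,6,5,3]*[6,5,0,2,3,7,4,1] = [3,5,1,0,6,4,7,2]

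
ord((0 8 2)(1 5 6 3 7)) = 15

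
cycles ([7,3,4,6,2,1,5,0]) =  (0 7)(1 3 6 5)(2 4)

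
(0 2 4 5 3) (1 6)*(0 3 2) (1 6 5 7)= (1 5 2 4 7) 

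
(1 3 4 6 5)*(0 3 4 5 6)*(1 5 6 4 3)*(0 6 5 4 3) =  (0 1)(3 5 4 6)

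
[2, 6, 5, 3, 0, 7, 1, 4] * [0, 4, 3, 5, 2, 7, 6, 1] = [3, 6, 7, 5, 0, 1, 4, 2]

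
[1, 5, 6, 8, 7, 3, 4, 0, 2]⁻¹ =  [7, 0, 8, 5, 6, 1, 2, 4, 3]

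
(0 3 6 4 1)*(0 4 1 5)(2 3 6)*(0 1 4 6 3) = (0 3 2)(1 6 4 5)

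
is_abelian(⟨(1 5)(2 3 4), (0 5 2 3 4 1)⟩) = no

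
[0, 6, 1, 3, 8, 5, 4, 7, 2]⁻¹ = [0, 2, 8, 3, 6, 5, 1, 7, 4]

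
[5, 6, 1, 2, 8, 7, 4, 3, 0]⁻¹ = [8, 2, 3, 7, 6, 0, 1, 5, 4]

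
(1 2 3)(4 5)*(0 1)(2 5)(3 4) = (0 1 5 3)(2 4)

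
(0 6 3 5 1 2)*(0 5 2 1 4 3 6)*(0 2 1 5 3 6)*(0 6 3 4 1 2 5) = (0 5 1)(2 4 3)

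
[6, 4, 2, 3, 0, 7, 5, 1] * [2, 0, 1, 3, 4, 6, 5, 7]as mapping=[0→5, 1→4, 2→1, 3→3, 4→2, 5→7, 6→6, 7→0]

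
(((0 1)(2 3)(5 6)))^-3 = (0 1)(2 3)(5 6)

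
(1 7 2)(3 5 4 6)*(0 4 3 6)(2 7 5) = (0 4)(1 5 3 2)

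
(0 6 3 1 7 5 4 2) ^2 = (0 3 7 4) (1 5 2 6) 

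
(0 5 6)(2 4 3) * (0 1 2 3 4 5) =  (1 2 5 6)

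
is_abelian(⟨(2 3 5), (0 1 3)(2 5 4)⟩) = no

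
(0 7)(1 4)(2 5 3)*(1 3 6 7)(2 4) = (0 1 2 5 6 7)(3 4)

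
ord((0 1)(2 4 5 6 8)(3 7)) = 10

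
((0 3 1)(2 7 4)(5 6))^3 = (5 6)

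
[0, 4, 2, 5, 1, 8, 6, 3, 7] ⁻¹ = [0, 4, 2, 7, 1, 3, 6, 8, 5] 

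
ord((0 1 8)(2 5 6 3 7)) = 15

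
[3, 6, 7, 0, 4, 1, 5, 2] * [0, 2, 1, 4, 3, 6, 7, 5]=[4, 7, 5, 0, 3, 2, 6, 1] 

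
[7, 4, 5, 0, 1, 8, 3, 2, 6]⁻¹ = [3, 4, 7, 6, 1, 2, 8, 0, 5]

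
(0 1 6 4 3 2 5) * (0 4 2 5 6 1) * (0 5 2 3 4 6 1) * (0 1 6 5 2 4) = (0 2 6 3 4) 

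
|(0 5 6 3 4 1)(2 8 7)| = 6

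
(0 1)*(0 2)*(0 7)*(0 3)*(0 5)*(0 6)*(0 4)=(0 1 2 7 3 5 6 4)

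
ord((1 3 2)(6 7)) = 6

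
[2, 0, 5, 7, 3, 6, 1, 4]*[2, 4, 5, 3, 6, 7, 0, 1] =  [5, 2, 7, 1, 3, 0, 4, 6]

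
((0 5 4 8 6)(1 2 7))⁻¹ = (0 6 8 4 5)(1 7 2)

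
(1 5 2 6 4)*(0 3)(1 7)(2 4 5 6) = (0 3)(1 6 5 4 7)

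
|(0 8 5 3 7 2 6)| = 7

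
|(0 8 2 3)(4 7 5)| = 12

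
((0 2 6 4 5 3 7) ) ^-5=(0 6 5 7 2 4 3) 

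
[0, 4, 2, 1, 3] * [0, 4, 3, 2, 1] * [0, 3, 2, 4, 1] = [0, 3, 4, 1, 2]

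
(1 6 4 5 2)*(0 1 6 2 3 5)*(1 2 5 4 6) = (0 2 1 5 3 4) 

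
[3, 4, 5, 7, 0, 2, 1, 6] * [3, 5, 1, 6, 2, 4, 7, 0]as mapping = [0→6, 1→2, 2→4, 3→0, 4→3, 5→1, 6→5, 7→7]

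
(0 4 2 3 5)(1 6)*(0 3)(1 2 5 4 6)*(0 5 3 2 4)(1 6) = (0 1 6 4 3)(2 5)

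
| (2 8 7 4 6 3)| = 6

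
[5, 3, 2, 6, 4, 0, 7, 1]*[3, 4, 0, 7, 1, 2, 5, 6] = [2, 7, 0, 5, 1, 3, 6, 4]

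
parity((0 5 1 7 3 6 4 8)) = odd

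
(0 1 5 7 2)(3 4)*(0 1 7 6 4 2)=(0 7)(1 5 6 4 3 2)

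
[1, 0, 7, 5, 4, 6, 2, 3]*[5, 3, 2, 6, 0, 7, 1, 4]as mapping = [0→3, 1→5, 2→4, 3→7, 4→0, 5→1, 6→2, 7→6]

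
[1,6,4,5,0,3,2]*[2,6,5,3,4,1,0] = [6,0,4,1,2,3,5]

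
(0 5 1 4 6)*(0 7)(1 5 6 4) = (0 6 7)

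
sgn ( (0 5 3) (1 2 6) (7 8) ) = -1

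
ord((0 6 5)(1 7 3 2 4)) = 15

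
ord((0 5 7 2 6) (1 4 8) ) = 15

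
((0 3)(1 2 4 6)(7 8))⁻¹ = (0 3)(1 6 4 2)(7 8)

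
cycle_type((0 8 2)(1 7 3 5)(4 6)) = 2.3.4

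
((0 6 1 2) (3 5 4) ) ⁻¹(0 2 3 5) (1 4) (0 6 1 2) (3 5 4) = (0 5 4 6) (2 3) 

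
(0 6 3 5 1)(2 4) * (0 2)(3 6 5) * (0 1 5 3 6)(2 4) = (0 3 6)(1 4)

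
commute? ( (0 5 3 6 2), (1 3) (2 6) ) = no: (0 5 3 6 2)*(1 3) (2 6) = (0 5 1 3 2), (1 3) (2 6)*(0 5 3 6 2) = (0 5 3 1 6) 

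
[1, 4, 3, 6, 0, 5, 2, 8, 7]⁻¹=[4, 0, 6, 2, 1, 5, 3, 8, 7]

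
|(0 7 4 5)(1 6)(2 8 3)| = 12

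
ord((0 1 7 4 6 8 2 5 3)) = 9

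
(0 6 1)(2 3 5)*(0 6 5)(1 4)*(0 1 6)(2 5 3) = (0 3 1)(4 6)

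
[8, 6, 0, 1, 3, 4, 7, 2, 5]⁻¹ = [2, 3, 7, 4, 5, 8, 1, 6, 0]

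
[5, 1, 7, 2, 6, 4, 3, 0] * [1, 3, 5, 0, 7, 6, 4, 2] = [6, 3, 2, 5, 4, 7, 0, 1]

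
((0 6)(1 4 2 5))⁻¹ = (0 6)(1 5 2 4)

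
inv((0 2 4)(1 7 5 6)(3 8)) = (0 4 2)(1 6 5 7)(3 8)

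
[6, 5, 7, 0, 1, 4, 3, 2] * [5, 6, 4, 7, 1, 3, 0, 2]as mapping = [0→0, 1→3, 2→2, 3→5, 4→6, 5→1, 6→7, 7→4]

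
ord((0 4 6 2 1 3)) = 6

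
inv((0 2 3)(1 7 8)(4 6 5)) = (0 3 2)(1 8 7)(4 5 6)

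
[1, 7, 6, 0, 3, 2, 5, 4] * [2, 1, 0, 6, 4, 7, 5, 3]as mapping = [0→1, 1→3, 2→5, 3→2, 4→6, 5→0, 6→7, 7→4]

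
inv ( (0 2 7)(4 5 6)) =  (0 7 2)(4 6 5)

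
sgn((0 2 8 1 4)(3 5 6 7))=-1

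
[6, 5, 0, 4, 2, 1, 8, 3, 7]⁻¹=[2, 5, 4, 7, 3, 1, 0, 8, 6]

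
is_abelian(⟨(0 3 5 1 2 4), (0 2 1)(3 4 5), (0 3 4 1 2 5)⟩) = no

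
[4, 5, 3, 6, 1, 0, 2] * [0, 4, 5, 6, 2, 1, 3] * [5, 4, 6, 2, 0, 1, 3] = [6, 4, 3, 2, 0, 5, 1]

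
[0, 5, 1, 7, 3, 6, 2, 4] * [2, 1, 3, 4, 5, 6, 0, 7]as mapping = [0→2, 1→6, 2→1, 3→7, 4→4, 5→0, 6→3, 7→5]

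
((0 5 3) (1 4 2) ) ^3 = () 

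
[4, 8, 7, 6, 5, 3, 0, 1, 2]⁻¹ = [6, 7, 8, 5, 0, 4, 3, 2, 1]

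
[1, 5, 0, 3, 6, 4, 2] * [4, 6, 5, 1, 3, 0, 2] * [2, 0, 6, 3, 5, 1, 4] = [4, 2, 5, 0, 6, 3, 1]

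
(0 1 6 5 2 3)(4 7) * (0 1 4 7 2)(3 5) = (0 4 2 5)(1 6 3)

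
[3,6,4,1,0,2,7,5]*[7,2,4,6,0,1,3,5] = [6,3,0,2,7,4,5,1]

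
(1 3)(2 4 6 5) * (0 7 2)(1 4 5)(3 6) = (0 7 2 5)(1 6)(3 4)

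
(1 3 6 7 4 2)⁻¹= (1 2 4 7 6 3)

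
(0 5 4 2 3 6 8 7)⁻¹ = (0 7 8 6 3 2 4 5)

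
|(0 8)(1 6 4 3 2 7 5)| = 14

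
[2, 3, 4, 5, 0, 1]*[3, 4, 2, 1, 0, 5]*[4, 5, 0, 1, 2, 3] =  [0, 5, 4, 3, 1, 2]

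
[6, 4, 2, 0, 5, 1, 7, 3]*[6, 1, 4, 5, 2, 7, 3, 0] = [3, 2, 4, 6, 7, 1, 0, 5]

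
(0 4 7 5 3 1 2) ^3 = (0 5 2 7 1 4 3) 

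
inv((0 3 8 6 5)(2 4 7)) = (0 5 6 8 3)(2 7 4)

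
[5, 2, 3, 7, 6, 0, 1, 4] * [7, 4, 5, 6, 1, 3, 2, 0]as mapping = [0→3, 1→5, 2→6, 3→0, 4→2, 5→7, 6→4, 7→1]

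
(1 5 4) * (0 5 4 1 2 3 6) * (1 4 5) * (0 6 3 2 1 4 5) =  (0 4 1)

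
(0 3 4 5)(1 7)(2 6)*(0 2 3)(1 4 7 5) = (1 5 2 6 3 7 4)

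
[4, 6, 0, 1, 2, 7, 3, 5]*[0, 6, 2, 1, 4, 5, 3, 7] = [4, 3, 0, 6, 2, 7, 1, 5]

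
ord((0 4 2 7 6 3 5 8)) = 8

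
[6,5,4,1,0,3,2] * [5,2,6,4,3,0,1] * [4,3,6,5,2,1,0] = [3,4,5,6,1,2,0]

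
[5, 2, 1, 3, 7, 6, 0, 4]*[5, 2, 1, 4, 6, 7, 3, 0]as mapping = [0→7, 1→1, 2→2, 3→4, 4→0, 5→3, 6→5, 7→6]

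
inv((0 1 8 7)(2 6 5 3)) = (0 7 8 1)(2 3 5 6)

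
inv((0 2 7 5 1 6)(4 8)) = (0 6 1 5 7 2)(4 8)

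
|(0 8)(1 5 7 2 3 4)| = 6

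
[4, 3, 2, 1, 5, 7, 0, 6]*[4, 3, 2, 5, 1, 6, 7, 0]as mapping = [0→1, 1→5, 2→2, 3→3, 4→6, 5→0, 6→4, 7→7]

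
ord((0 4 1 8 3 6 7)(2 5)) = 14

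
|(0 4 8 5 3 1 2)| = 7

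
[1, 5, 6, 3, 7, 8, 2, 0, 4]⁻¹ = [7, 0, 6, 3, 8, 1, 2, 4, 5]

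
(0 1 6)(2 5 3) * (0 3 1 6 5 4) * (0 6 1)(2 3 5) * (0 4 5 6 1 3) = (0 3)(1 2 5 4)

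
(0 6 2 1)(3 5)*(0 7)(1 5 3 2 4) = (0 6 4 1 7)(2 5)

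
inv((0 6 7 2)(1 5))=(0 2 7 6)(1 5)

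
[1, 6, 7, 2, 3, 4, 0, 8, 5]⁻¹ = [6, 0, 3, 4, 5, 8, 1, 2, 7]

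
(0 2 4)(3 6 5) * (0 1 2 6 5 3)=(0 6 3 5)(1 2 4)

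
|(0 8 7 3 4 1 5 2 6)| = 9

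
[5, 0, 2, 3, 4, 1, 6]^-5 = [5, 0, 2, 3, 4, 1, 6]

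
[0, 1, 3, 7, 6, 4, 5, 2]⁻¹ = [0, 1, 7, 2, 5, 6, 4, 3]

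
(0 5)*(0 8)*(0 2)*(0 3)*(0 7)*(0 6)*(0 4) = (0 5 8 2 3 7 6 4)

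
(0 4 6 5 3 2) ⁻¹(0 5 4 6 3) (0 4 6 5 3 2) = (2 4 3 6 5) 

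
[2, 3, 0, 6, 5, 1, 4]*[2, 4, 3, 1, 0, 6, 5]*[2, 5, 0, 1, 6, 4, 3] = [1, 5, 0, 4, 3, 6, 2]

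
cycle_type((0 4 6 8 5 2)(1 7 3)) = 3.6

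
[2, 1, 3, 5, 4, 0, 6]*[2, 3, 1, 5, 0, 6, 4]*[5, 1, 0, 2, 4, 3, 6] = [1, 2, 3, 6, 5, 0, 4]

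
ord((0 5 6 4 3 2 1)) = 7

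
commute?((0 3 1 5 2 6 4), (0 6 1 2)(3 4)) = no:(0 3 1 5 2 6 4)*(0 6 1 2)(3 4) = (0 4 6 3 2 1 5), (0 6 1 2)(3 4)*(0 3 1 5 2 6 4) = (0 4 1 6 5 2 3)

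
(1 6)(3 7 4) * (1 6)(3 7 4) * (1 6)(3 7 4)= (1 6)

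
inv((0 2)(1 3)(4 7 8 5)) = (0 2)(1 3)(4 5 8 7)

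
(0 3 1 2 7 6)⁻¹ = (0 6 7 2 1 3)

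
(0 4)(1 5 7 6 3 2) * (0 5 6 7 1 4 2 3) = (0 2 4 5 1 6)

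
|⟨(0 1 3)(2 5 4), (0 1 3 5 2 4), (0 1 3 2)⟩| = 120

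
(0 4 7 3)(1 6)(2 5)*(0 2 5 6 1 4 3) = (0 3 2 6 4 7)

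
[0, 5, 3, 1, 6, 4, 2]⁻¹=[0, 3, 6, 2, 5, 1, 4]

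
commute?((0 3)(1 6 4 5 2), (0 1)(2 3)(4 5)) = no:(0 3)(1 6 4 5 2)*(0 1)(2 3)(4 5) = (0 2)(1 6 5 3), (0 1)(2 3)(4 5)*(0 3)(1 6 4 5 2) = (0 6 4 2)(1 3)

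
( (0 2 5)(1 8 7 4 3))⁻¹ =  (0 5 2)(1 3 4 7 8)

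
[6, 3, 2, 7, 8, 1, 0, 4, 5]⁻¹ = [6, 5, 2, 1, 7, 8, 0, 3, 4]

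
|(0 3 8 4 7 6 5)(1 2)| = 14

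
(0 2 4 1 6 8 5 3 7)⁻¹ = (0 7 3 5 8 6 1 4 2)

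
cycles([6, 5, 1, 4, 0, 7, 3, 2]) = (0 6 3 4) (1 5 7 2) 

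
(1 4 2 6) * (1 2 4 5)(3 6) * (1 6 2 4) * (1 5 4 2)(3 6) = (1 4 5 3)(2 6)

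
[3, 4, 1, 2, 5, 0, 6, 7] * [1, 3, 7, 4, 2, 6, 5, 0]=[4, 2, 3, 7, 6, 1, 5, 0]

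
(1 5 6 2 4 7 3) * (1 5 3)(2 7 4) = (1 3 5 6 7)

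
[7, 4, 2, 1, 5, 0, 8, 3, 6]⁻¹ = [5, 3, 2, 7, 1, 4, 8, 0, 6]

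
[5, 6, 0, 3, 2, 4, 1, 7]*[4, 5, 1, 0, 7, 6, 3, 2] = [6, 3, 4, 0, 1, 7, 5, 2]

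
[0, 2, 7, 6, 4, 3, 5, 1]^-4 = [0, 7, 1, 5, 4, 6, 3, 2]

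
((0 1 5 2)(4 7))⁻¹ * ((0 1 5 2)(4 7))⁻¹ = (0 5)(1 2)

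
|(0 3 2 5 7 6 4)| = 7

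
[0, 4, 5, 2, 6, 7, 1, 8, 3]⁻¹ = [0, 6, 3, 8, 1, 2, 4, 5, 7]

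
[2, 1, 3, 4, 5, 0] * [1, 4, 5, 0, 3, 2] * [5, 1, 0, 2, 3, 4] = [4, 3, 5, 2, 0, 1]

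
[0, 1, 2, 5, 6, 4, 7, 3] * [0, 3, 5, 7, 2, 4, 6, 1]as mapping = [0→0, 1→3, 2→5, 3→4, 4→6, 5→2, 6→1, 7→7]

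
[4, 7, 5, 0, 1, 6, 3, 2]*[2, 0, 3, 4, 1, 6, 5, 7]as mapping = [0→1, 1→7, 2→6, 3→2, 4→0, 5→5, 6→4, 7→3]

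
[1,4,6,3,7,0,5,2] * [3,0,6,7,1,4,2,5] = [0,1,2,7,5,3,4,6]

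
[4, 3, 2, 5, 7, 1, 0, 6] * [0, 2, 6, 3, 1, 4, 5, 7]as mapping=[0→1, 1→3, 2→6, 3→4, 4→7, 5→2, 6→0, 7→5]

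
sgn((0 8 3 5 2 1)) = -1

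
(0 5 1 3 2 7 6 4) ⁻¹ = (0 4 6 7 2 3 1 5) 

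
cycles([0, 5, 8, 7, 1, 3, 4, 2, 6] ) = (1 5 3 7 2 8 6 4)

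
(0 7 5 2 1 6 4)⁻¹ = (0 4 6 1 2 5 7)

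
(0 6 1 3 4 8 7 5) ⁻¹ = (0 5 7 8 4 3 1 6) 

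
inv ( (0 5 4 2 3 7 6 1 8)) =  (0 8 1 6 7 3 2 4 5)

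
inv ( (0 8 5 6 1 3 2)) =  (0 2 3 1 6 5 8)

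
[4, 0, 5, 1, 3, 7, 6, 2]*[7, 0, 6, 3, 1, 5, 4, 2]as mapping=[0→1, 1→7, 2→5, 3→0, 4→3, 5→2, 6→4, 7→6]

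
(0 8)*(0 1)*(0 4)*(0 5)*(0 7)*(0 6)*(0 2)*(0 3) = (0 8 1 4 5 7 6 2 3)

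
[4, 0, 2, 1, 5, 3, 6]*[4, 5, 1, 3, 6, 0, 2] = [6, 4, 1, 5, 0, 3, 2]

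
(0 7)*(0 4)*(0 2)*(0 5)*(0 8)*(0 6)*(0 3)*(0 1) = (0 7 4 2 5 8 6 3 1)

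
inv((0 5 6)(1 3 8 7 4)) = (0 6 5)(1 4 7 8 3)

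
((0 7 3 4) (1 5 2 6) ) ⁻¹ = (0 4 3 7) (1 6 2 5) 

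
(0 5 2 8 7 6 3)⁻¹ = (0 3 6 7 8 2 5)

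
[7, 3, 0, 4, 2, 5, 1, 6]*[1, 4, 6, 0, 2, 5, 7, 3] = [3, 0, 1, 2, 6, 5, 4, 7]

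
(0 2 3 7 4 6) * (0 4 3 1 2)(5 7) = (1 2)(3 5 7)(4 6)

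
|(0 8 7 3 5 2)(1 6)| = 6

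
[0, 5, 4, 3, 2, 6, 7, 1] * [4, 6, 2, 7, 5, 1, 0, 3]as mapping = [0→4, 1→1, 2→5, 3→7, 4→2, 5→0, 6→3, 7→6]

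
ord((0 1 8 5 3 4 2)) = 7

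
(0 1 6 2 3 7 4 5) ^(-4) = (0 3) (1 7) (2 5) (4 6) 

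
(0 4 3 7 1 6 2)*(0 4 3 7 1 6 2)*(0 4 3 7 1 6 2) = (0 7 2 3 6 4 1)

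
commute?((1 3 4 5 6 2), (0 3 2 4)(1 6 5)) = no:(1 3 4 5 6 2) * (0 3 2 4)(1 6 5) = (0 3)(1 2 6 4), (0 3 2 4)(1 6 5) * (1 3 4 5 6 2) = (0 4)(1 2 5 3)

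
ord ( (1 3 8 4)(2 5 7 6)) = 4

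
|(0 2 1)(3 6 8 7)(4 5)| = 12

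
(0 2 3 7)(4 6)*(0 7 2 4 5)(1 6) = (0 4 1 6 5)(2 3)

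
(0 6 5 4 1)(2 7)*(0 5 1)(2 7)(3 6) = (0 3 6 1 5 4)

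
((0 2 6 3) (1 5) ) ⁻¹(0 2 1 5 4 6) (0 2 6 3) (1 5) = (1 4 3 2 6 5) 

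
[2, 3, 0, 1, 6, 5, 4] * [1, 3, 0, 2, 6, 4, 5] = [0, 2, 1, 3, 5, 4, 6]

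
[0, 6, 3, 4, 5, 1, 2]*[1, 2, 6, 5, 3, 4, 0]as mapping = [0→1, 1→0, 2→5, 3→3, 4→4, 5→2, 6→6]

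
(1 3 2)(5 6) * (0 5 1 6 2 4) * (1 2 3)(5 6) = (0 6 2 5 3 4)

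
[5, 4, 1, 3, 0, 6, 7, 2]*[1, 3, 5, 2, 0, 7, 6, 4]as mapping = [0→7, 1→0, 2→3, 3→2, 4→1, 5→6, 6→4, 7→5]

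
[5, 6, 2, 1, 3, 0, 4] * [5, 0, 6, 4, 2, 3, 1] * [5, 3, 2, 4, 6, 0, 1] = [4, 3, 1, 5, 6, 0, 2]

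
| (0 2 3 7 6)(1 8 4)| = 15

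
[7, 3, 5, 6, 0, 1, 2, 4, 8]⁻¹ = [4, 5, 6, 1, 7, 2, 3, 0, 8]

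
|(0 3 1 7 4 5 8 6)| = 8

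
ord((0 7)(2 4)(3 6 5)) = 6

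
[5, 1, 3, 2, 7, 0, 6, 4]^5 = [5, 1, 3, 2, 7, 0, 6, 4]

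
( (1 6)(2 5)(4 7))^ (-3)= (1 6)(2 5)(4 7)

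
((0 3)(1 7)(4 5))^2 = ()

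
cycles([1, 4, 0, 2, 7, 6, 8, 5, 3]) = (0 1 4 7 5 6 8 3 2)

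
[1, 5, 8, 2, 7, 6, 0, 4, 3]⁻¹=[6, 0, 3, 8, 7, 1, 5, 4, 2]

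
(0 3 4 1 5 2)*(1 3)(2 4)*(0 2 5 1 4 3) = (0 4)(3 5)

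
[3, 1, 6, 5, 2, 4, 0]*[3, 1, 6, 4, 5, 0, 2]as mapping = [0→4, 1→1, 2→2, 3→0, 4→6, 5→5, 6→3]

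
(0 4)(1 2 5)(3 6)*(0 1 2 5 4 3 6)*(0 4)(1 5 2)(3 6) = (0 6 3 4 5 1 2)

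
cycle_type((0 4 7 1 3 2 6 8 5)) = 9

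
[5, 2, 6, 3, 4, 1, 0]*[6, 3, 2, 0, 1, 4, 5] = [4, 2, 5, 0, 1, 3, 6]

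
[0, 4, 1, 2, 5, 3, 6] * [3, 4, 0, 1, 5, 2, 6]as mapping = [0→3, 1→5, 2→4, 3→0, 4→2, 5→1, 6→6]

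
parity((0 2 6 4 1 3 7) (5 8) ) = odd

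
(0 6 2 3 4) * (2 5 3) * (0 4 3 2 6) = (2 6 5)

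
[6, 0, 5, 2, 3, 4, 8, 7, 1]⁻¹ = [1, 8, 3, 4, 5, 2, 0, 7, 6]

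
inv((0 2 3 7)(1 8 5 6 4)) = (0 7 3 2)(1 4 6 5 8)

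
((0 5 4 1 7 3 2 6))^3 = (0 1 2 5 7 6 4 3)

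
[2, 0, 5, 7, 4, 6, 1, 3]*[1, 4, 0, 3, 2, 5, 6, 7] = [0, 1, 5, 7, 2, 6, 4, 3]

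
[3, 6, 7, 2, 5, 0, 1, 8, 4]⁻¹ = [5, 6, 3, 0, 8, 4, 1, 2, 7]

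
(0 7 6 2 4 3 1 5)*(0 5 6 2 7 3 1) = (0 3)(1 6 7 2 4)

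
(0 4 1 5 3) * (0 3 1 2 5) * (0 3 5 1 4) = (1 3 5 4 2)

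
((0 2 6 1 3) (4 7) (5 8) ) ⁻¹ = (0 3 1 6 2) (4 7) (5 8) 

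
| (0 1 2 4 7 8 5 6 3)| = 9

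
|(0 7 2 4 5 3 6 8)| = 8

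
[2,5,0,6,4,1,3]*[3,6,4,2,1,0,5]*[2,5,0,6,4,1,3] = [4,2,6,1,5,3,0]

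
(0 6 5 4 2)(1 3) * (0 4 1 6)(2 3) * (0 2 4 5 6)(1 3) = (0 2 5 3)(1 4)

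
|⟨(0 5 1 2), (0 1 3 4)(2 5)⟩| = 720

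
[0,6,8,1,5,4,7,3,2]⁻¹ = [0,3,8,7,5,4,1,6,2]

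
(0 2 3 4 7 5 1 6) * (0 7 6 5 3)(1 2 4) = (0 4 6 7 3 1 5 2)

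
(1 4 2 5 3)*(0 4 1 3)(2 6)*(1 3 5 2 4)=(0 1 3 5)(4 6)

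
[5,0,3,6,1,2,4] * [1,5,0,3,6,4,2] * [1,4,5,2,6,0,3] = [6,4,2,5,0,1,3]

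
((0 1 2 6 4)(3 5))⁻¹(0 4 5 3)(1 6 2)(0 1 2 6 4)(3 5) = (0 3 5 1)(2 4 6)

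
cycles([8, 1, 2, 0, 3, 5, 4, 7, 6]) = (0 8 6 4 3) 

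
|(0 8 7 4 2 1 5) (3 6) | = 14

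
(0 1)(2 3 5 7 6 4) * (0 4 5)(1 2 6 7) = (0 2 3)(1 4 6 5)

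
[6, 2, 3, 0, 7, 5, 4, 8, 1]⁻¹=[3, 8, 1, 2, 6, 5, 0, 4, 7]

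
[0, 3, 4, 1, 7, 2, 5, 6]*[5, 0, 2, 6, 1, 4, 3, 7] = [5, 6, 1, 0, 7, 2, 4, 3]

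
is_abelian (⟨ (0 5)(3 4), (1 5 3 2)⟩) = no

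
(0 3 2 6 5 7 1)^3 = (0 6 1 2 7 3 5)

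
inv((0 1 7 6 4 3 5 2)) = (0 2 5 3 4 6 7 1)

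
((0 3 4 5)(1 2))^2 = (0 4)(3 5)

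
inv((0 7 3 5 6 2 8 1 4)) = (0 4 1 8 2 6 5 3 7)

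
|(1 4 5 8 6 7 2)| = 7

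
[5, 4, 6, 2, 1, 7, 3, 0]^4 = [5, 1, 6, 2, 4, 7, 3, 0]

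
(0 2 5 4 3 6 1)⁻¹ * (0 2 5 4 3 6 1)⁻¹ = (0 6 4 2 1 3 5)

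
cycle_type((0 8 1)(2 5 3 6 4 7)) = 3.6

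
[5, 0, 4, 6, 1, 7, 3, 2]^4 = [4, 2, 5, 3, 7, 1, 6, 0]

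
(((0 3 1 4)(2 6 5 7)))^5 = (0 3 1 4)(2 6 5 7)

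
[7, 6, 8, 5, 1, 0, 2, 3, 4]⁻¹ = [5, 4, 6, 7, 8, 3, 1, 0, 2]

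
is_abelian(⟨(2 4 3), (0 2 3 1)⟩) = no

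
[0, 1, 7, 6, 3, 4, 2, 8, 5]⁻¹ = [0, 1, 6, 4, 5, 8, 3, 2, 7]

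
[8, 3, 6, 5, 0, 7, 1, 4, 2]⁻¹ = [4, 6, 8, 1, 7, 3, 2, 5, 0]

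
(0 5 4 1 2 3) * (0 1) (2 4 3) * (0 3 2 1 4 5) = (1 5 2) (3 4) 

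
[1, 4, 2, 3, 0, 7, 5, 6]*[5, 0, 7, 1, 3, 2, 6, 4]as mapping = [0→0, 1→3, 2→7, 3→1, 4→5, 5→4, 6→2, 7→6]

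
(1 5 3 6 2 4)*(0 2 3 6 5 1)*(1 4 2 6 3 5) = (0 6 5 3 1 4) 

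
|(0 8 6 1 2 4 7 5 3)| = 9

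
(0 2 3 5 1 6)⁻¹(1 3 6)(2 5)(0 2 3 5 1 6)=(0 6 5)(1 3)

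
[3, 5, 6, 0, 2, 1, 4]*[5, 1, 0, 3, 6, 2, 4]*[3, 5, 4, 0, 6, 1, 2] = [0, 4, 6, 1, 3, 5, 2]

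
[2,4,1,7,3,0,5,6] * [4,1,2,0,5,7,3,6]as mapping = [0→2,1→5,2→1,3→6,4→0,5→4,6→7,7→3]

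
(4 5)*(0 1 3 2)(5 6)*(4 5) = (0 1 3 2)(4 6)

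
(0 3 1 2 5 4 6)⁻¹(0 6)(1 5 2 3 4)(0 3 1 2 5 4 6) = (0 3)(1 6 2 4 5)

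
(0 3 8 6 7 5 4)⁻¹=(0 4 5 7 6 8 3)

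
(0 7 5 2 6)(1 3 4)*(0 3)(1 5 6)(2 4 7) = (0 2 1)(3 7 6)(4 5)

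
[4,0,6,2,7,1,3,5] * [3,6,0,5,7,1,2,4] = [7,3,2,0,4,6,5,1]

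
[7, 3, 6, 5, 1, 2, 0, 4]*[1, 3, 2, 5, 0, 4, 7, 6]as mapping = [0→6, 1→5, 2→7, 3→4, 4→3, 5→2, 6→1, 7→0]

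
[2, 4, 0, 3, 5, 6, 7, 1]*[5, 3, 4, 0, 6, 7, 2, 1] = [4, 6, 5, 0, 7, 2, 1, 3]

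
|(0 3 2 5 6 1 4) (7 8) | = 14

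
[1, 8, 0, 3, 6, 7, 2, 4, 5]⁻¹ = [2, 0, 6, 3, 7, 8, 4, 5, 1]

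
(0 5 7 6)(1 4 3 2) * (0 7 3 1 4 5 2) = (0 2 4 1 5 3)(6 7)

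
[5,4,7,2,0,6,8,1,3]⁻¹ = [4,7,3,8,1,0,5,2,6]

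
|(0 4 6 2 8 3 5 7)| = 8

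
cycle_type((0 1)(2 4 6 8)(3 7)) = 2^2.4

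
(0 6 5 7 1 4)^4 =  (0 1 5)(4 7 6)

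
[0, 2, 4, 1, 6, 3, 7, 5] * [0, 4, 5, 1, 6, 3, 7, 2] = [0, 5, 6, 4, 7, 1, 2, 3]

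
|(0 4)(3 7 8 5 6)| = 10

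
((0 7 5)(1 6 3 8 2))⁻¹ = (0 5 7)(1 2 8 3 6)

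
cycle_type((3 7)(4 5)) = 2^2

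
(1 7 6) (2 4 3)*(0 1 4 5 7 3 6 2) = (0 1 3) (2 5 7) (4 6) 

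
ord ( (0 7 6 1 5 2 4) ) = 7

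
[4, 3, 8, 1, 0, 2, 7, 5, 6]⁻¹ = [4, 3, 5, 1, 0, 7, 8, 6, 2]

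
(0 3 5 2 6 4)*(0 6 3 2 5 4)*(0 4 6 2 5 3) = (0 5 3 6 4 2)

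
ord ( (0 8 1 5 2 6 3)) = 7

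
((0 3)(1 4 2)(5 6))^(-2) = (1 4 2)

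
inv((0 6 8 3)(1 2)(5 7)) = (0 3 8 6)(1 2)(5 7)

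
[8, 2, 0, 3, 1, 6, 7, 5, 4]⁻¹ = [2, 4, 1, 3, 8, 7, 5, 6, 0]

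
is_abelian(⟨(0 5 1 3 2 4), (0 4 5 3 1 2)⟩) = no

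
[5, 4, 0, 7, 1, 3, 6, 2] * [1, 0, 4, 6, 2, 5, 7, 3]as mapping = [0→5, 1→2, 2→1, 3→3, 4→0, 5→6, 6→7, 7→4]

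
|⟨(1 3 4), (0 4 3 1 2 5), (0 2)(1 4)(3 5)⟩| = 720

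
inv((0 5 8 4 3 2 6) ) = (0 6 2 3 4 8 5) 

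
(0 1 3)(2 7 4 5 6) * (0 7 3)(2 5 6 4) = (0 1)(2 3 7)(4 6 5)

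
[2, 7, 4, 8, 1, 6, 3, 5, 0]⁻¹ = [8, 4, 0, 6, 2, 7, 5, 1, 3]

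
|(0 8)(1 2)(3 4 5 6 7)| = 10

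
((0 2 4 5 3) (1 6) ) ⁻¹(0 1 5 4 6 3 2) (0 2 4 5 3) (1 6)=(0 4 2 6 3 5 1) 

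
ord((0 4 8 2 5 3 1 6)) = 8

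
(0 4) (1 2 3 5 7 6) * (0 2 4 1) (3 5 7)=(0 1 4 2 5 3 7 6) 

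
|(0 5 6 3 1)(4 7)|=10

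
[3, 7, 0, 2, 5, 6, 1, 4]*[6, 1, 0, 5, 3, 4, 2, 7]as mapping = [0→5, 1→7, 2→6, 3→0, 4→4, 5→2, 6→1, 7→3]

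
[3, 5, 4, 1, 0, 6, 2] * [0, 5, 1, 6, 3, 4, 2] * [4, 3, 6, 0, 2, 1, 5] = [5, 2, 0, 1, 4, 6, 3]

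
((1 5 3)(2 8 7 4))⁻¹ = (1 3 5)(2 4 7 8)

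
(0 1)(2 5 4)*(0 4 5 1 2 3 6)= (0 2 1 4 3 6)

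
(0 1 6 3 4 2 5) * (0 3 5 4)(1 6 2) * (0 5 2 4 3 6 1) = (0 1 4)(2 3 5 6)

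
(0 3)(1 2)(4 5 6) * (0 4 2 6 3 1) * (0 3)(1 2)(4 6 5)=(0 2 3 6 1 5)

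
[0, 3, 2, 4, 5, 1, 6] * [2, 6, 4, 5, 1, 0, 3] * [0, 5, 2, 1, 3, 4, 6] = [2, 4, 3, 5, 0, 6, 1]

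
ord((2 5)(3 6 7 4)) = 4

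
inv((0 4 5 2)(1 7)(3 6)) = (0 2 5 4)(1 7)(3 6)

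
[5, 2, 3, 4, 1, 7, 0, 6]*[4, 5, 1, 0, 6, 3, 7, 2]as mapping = [0→3, 1→1, 2→0, 3→6, 4→5, 5→2, 6→4, 7→7]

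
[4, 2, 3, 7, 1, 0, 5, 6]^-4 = [3, 6, 5, 0, 7, 2, 1, 4]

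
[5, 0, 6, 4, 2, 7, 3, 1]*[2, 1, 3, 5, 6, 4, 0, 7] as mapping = [0→4, 1→2, 2→0, 3→6, 4→3, 5→7, 6→5, 7→1] 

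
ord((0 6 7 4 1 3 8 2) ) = 8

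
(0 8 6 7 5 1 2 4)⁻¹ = (0 4 2 1 5 7 6 8)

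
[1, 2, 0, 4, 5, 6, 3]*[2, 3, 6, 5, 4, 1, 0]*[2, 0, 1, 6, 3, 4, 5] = [6, 5, 1, 3, 0, 2, 4]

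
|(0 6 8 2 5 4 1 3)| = 8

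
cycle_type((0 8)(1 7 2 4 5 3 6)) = 2.7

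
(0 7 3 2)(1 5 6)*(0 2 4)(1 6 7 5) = (0 5 7 3 4)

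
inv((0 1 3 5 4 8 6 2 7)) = (0 7 2 6 8 4 5 3 1)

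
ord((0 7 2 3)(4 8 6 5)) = 4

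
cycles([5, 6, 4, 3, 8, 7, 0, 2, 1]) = (0 5 7 2 4 8 1 6)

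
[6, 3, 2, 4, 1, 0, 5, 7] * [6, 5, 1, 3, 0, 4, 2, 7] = [2, 3, 1, 0, 5, 6, 4, 7]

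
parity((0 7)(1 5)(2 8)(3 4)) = even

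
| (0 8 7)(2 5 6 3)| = 12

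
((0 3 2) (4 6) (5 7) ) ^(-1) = (0 2 3) (4 6) (5 7) 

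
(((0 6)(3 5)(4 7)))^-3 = (0 6)(3 5)(4 7)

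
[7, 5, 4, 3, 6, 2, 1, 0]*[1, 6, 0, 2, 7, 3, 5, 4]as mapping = [0→4, 1→3, 2→7, 3→2, 4→5, 5→0, 6→6, 7→1]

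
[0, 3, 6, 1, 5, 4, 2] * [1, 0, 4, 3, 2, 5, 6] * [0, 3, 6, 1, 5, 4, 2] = [3, 1, 2, 0, 4, 6, 5]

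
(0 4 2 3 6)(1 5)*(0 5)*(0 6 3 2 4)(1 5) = (1 6)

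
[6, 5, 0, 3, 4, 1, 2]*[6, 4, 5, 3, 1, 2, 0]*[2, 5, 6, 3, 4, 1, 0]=[2, 6, 0, 3, 5, 4, 1] 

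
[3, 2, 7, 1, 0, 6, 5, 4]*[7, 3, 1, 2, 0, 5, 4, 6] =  [2, 1, 6, 3, 7, 4, 5, 0]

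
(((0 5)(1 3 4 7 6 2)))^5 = (0 5)(1 2 6 7 4 3)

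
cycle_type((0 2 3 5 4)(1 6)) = 2.5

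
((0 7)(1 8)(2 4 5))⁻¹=(0 7)(1 8)(2 5 4)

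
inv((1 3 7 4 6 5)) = (1 5 6 4 7 3)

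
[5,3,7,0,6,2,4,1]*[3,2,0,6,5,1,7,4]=[1,6,4,3,7,0,5,2]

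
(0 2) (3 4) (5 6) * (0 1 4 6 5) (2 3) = (0 3 6) (1 4 2) 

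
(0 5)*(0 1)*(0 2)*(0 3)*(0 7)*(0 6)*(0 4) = (0 5 1 2 3 7 6 4)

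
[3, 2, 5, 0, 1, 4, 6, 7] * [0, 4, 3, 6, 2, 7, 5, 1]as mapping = [0→6, 1→3, 2→7, 3→0, 4→4, 5→2, 6→5, 7→1]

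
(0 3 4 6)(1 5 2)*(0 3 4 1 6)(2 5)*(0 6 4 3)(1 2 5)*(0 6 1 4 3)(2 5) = (1 2 3 5 4)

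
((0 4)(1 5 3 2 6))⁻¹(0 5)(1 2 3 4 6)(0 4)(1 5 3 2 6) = (0 1 5 6 2)(3 4)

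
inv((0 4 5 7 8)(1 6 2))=(0 8 7 5 4)(1 2 6)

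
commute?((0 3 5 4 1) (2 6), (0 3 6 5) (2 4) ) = no:(0 3 5 4 1) (2 6)*(0 3 6 5) (2 4) = (0 6 4 1 3) (2 5), (0 3 6 5) (2 4)*(0 3 5 4 1) (2 6) = (0 5 3 2 1) (4 6) 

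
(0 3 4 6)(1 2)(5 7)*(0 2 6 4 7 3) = (1 6 2)(3 7 5)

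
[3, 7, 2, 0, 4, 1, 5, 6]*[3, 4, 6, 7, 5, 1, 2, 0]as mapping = [0→7, 1→0, 2→6, 3→3, 4→5, 5→4, 6→1, 7→2]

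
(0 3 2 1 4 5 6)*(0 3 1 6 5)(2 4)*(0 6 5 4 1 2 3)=(0 2 5 4 6)(1 3)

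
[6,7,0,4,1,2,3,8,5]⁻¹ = [2,4,5,6,3,8,0,1,7]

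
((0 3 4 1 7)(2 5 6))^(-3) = (0 4 7 3 1)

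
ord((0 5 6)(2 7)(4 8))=6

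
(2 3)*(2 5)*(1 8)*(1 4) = (1 8 4)(2 3 5)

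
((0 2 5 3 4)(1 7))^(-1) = (0 4 3 5 2)(1 7)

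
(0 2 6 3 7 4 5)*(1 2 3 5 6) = (0 3 7 4 6 5)(1 2)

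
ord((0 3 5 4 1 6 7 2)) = 8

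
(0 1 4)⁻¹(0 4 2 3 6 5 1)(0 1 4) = (0 2 3 6 5 4 1)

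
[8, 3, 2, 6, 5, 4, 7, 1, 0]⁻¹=[8, 7, 2, 1, 5, 4, 3, 6, 0]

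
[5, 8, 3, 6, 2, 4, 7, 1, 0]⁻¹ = [8, 7, 4, 2, 5, 0, 3, 6, 1]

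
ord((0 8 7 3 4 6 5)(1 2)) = 14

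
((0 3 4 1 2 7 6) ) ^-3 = (0 2 3 7 4 6 1) 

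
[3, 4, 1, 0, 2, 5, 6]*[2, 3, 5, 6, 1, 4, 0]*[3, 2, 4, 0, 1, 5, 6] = [6, 2, 0, 4, 5, 1, 3]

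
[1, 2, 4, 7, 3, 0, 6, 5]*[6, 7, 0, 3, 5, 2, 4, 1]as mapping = [0→7, 1→0, 2→5, 3→1, 4→3, 5→6, 6→4, 7→2]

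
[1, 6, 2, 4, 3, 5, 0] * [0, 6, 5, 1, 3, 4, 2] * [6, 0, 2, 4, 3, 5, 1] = [1, 2, 5, 4, 0, 3, 6]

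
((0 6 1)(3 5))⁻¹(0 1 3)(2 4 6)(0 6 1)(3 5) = (0 5 6)(1 2 4)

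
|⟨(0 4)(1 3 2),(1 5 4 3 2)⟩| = 720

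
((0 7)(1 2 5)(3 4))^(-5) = (0 7)(1 2 5)(3 4)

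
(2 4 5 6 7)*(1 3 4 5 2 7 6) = (1 3 4 2 5)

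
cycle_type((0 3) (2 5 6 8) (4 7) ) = 2^2.4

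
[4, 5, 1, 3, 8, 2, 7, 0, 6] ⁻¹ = [7, 2, 5, 3, 0, 1, 8, 6, 4] 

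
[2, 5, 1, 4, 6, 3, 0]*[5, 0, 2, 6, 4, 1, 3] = [2, 1, 0, 4, 3, 6, 5]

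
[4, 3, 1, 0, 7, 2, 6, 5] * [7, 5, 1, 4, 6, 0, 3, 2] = [6, 4, 5, 7, 2, 1, 3, 0]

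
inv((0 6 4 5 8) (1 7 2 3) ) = (0 8 5 4 6) (1 3 2 7) 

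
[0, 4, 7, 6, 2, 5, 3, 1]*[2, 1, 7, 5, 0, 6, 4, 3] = [2, 0, 3, 4, 7, 6, 5, 1]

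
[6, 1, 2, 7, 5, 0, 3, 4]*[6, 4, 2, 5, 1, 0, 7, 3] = [7, 4, 2, 3, 0, 6, 5, 1]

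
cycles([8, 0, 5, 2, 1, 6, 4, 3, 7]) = (0 8 7 3 2 5 6 4 1)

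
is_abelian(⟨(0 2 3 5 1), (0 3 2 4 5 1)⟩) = no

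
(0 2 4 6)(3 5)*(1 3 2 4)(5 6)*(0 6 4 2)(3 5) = (0 2 1 5)(3 4)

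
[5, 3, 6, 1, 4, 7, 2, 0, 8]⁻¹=[7, 3, 6, 1, 4, 0, 2, 5, 8]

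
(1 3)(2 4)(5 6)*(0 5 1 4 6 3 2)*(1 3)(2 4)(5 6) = (0 6 3 2 5 1 4)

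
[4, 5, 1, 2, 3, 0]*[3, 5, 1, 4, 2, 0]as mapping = [0→2, 1→0, 2→5, 3→1, 4→4, 5→3]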